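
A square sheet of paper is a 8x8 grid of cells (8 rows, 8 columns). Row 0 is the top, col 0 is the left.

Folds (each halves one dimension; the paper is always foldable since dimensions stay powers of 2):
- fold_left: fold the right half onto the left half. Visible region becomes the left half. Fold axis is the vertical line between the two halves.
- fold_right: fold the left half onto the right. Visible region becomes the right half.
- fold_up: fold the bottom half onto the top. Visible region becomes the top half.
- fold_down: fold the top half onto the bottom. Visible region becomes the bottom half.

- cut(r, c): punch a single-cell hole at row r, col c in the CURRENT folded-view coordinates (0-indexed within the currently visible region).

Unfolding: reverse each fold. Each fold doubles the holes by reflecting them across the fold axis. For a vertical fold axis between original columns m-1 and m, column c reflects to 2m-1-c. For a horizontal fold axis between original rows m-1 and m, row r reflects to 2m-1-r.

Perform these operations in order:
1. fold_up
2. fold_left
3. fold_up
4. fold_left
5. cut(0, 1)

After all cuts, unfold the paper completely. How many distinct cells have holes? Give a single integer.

Answer: 16

Derivation:
Op 1 fold_up: fold axis h@4; visible region now rows[0,4) x cols[0,8) = 4x8
Op 2 fold_left: fold axis v@4; visible region now rows[0,4) x cols[0,4) = 4x4
Op 3 fold_up: fold axis h@2; visible region now rows[0,2) x cols[0,4) = 2x4
Op 4 fold_left: fold axis v@2; visible region now rows[0,2) x cols[0,2) = 2x2
Op 5 cut(0, 1): punch at orig (0,1); cuts so far [(0, 1)]; region rows[0,2) x cols[0,2) = 2x2
Unfold 1 (reflect across v@2): 2 holes -> [(0, 1), (0, 2)]
Unfold 2 (reflect across h@2): 4 holes -> [(0, 1), (0, 2), (3, 1), (3, 2)]
Unfold 3 (reflect across v@4): 8 holes -> [(0, 1), (0, 2), (0, 5), (0, 6), (3, 1), (3, 2), (3, 5), (3, 6)]
Unfold 4 (reflect across h@4): 16 holes -> [(0, 1), (0, 2), (0, 5), (0, 6), (3, 1), (3, 2), (3, 5), (3, 6), (4, 1), (4, 2), (4, 5), (4, 6), (7, 1), (7, 2), (7, 5), (7, 6)]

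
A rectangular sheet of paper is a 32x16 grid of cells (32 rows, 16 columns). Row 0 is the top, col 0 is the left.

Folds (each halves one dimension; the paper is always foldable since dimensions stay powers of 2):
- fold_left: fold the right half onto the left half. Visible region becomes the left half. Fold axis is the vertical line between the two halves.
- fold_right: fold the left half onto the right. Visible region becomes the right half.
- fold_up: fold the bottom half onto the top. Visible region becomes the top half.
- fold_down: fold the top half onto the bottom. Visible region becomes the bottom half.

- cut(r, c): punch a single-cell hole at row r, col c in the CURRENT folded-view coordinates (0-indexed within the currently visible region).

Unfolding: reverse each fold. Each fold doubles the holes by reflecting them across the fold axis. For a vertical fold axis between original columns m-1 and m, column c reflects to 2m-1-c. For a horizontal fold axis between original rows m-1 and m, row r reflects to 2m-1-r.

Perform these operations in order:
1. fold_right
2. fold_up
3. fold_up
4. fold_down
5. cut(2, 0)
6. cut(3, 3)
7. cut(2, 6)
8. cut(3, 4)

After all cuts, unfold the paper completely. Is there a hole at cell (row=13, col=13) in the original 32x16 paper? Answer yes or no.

Answer: no

Derivation:
Op 1 fold_right: fold axis v@8; visible region now rows[0,32) x cols[8,16) = 32x8
Op 2 fold_up: fold axis h@16; visible region now rows[0,16) x cols[8,16) = 16x8
Op 3 fold_up: fold axis h@8; visible region now rows[0,8) x cols[8,16) = 8x8
Op 4 fold_down: fold axis h@4; visible region now rows[4,8) x cols[8,16) = 4x8
Op 5 cut(2, 0): punch at orig (6,8); cuts so far [(6, 8)]; region rows[4,8) x cols[8,16) = 4x8
Op 6 cut(3, 3): punch at orig (7,11); cuts so far [(6, 8), (7, 11)]; region rows[4,8) x cols[8,16) = 4x8
Op 7 cut(2, 6): punch at orig (6,14); cuts so far [(6, 8), (6, 14), (7, 11)]; region rows[4,8) x cols[8,16) = 4x8
Op 8 cut(3, 4): punch at orig (7,12); cuts so far [(6, 8), (6, 14), (7, 11), (7, 12)]; region rows[4,8) x cols[8,16) = 4x8
Unfold 1 (reflect across h@4): 8 holes -> [(0, 11), (0, 12), (1, 8), (1, 14), (6, 8), (6, 14), (7, 11), (7, 12)]
Unfold 2 (reflect across h@8): 16 holes -> [(0, 11), (0, 12), (1, 8), (1, 14), (6, 8), (6, 14), (7, 11), (7, 12), (8, 11), (8, 12), (9, 8), (9, 14), (14, 8), (14, 14), (15, 11), (15, 12)]
Unfold 3 (reflect across h@16): 32 holes -> [(0, 11), (0, 12), (1, 8), (1, 14), (6, 8), (6, 14), (7, 11), (7, 12), (8, 11), (8, 12), (9, 8), (9, 14), (14, 8), (14, 14), (15, 11), (15, 12), (16, 11), (16, 12), (17, 8), (17, 14), (22, 8), (22, 14), (23, 11), (23, 12), (24, 11), (24, 12), (25, 8), (25, 14), (30, 8), (30, 14), (31, 11), (31, 12)]
Unfold 4 (reflect across v@8): 64 holes -> [(0, 3), (0, 4), (0, 11), (0, 12), (1, 1), (1, 7), (1, 8), (1, 14), (6, 1), (6, 7), (6, 8), (6, 14), (7, 3), (7, 4), (7, 11), (7, 12), (8, 3), (8, 4), (8, 11), (8, 12), (9, 1), (9, 7), (9, 8), (9, 14), (14, 1), (14, 7), (14, 8), (14, 14), (15, 3), (15, 4), (15, 11), (15, 12), (16, 3), (16, 4), (16, 11), (16, 12), (17, 1), (17, 7), (17, 8), (17, 14), (22, 1), (22, 7), (22, 8), (22, 14), (23, 3), (23, 4), (23, 11), (23, 12), (24, 3), (24, 4), (24, 11), (24, 12), (25, 1), (25, 7), (25, 8), (25, 14), (30, 1), (30, 7), (30, 8), (30, 14), (31, 3), (31, 4), (31, 11), (31, 12)]
Holes: [(0, 3), (0, 4), (0, 11), (0, 12), (1, 1), (1, 7), (1, 8), (1, 14), (6, 1), (6, 7), (6, 8), (6, 14), (7, 3), (7, 4), (7, 11), (7, 12), (8, 3), (8, 4), (8, 11), (8, 12), (9, 1), (9, 7), (9, 8), (9, 14), (14, 1), (14, 7), (14, 8), (14, 14), (15, 3), (15, 4), (15, 11), (15, 12), (16, 3), (16, 4), (16, 11), (16, 12), (17, 1), (17, 7), (17, 8), (17, 14), (22, 1), (22, 7), (22, 8), (22, 14), (23, 3), (23, 4), (23, 11), (23, 12), (24, 3), (24, 4), (24, 11), (24, 12), (25, 1), (25, 7), (25, 8), (25, 14), (30, 1), (30, 7), (30, 8), (30, 14), (31, 3), (31, 4), (31, 11), (31, 12)]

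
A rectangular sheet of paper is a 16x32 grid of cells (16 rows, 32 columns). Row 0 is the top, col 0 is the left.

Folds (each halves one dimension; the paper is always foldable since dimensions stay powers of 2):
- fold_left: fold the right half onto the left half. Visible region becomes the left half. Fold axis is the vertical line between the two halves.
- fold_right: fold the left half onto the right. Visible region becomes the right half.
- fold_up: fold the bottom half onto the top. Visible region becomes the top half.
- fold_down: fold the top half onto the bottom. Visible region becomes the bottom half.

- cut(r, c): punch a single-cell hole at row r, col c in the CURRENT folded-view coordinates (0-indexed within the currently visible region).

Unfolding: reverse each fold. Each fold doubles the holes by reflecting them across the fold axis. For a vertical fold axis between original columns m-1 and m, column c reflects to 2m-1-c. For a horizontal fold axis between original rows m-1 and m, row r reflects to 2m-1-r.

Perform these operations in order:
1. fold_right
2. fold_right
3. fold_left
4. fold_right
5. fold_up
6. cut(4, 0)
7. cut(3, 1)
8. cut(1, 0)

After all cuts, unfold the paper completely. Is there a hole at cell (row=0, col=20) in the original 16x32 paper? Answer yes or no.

Answer: no

Derivation:
Op 1 fold_right: fold axis v@16; visible region now rows[0,16) x cols[16,32) = 16x16
Op 2 fold_right: fold axis v@24; visible region now rows[0,16) x cols[24,32) = 16x8
Op 3 fold_left: fold axis v@28; visible region now rows[0,16) x cols[24,28) = 16x4
Op 4 fold_right: fold axis v@26; visible region now rows[0,16) x cols[26,28) = 16x2
Op 5 fold_up: fold axis h@8; visible region now rows[0,8) x cols[26,28) = 8x2
Op 6 cut(4, 0): punch at orig (4,26); cuts so far [(4, 26)]; region rows[0,8) x cols[26,28) = 8x2
Op 7 cut(3, 1): punch at orig (3,27); cuts so far [(3, 27), (4, 26)]; region rows[0,8) x cols[26,28) = 8x2
Op 8 cut(1, 0): punch at orig (1,26); cuts so far [(1, 26), (3, 27), (4, 26)]; region rows[0,8) x cols[26,28) = 8x2
Unfold 1 (reflect across h@8): 6 holes -> [(1, 26), (3, 27), (4, 26), (11, 26), (12, 27), (14, 26)]
Unfold 2 (reflect across v@26): 12 holes -> [(1, 25), (1, 26), (3, 24), (3, 27), (4, 25), (4, 26), (11, 25), (11, 26), (12, 24), (12, 27), (14, 25), (14, 26)]
Unfold 3 (reflect across v@28): 24 holes -> [(1, 25), (1, 26), (1, 29), (1, 30), (3, 24), (3, 27), (3, 28), (3, 31), (4, 25), (4, 26), (4, 29), (4, 30), (11, 25), (11, 26), (11, 29), (11, 30), (12, 24), (12, 27), (12, 28), (12, 31), (14, 25), (14, 26), (14, 29), (14, 30)]
Unfold 4 (reflect across v@24): 48 holes -> [(1, 17), (1, 18), (1, 21), (1, 22), (1, 25), (1, 26), (1, 29), (1, 30), (3, 16), (3, 19), (3, 20), (3, 23), (3, 24), (3, 27), (3, 28), (3, 31), (4, 17), (4, 18), (4, 21), (4, 22), (4, 25), (4, 26), (4, 29), (4, 30), (11, 17), (11, 18), (11, 21), (11, 22), (11, 25), (11, 26), (11, 29), (11, 30), (12, 16), (12, 19), (12, 20), (12, 23), (12, 24), (12, 27), (12, 28), (12, 31), (14, 17), (14, 18), (14, 21), (14, 22), (14, 25), (14, 26), (14, 29), (14, 30)]
Unfold 5 (reflect across v@16): 96 holes -> [(1, 1), (1, 2), (1, 5), (1, 6), (1, 9), (1, 10), (1, 13), (1, 14), (1, 17), (1, 18), (1, 21), (1, 22), (1, 25), (1, 26), (1, 29), (1, 30), (3, 0), (3, 3), (3, 4), (3, 7), (3, 8), (3, 11), (3, 12), (3, 15), (3, 16), (3, 19), (3, 20), (3, 23), (3, 24), (3, 27), (3, 28), (3, 31), (4, 1), (4, 2), (4, 5), (4, 6), (4, 9), (4, 10), (4, 13), (4, 14), (4, 17), (4, 18), (4, 21), (4, 22), (4, 25), (4, 26), (4, 29), (4, 30), (11, 1), (11, 2), (11, 5), (11, 6), (11, 9), (11, 10), (11, 13), (11, 14), (11, 17), (11, 18), (11, 21), (11, 22), (11, 25), (11, 26), (11, 29), (11, 30), (12, 0), (12, 3), (12, 4), (12, 7), (12, 8), (12, 11), (12, 12), (12, 15), (12, 16), (12, 19), (12, 20), (12, 23), (12, 24), (12, 27), (12, 28), (12, 31), (14, 1), (14, 2), (14, 5), (14, 6), (14, 9), (14, 10), (14, 13), (14, 14), (14, 17), (14, 18), (14, 21), (14, 22), (14, 25), (14, 26), (14, 29), (14, 30)]
Holes: [(1, 1), (1, 2), (1, 5), (1, 6), (1, 9), (1, 10), (1, 13), (1, 14), (1, 17), (1, 18), (1, 21), (1, 22), (1, 25), (1, 26), (1, 29), (1, 30), (3, 0), (3, 3), (3, 4), (3, 7), (3, 8), (3, 11), (3, 12), (3, 15), (3, 16), (3, 19), (3, 20), (3, 23), (3, 24), (3, 27), (3, 28), (3, 31), (4, 1), (4, 2), (4, 5), (4, 6), (4, 9), (4, 10), (4, 13), (4, 14), (4, 17), (4, 18), (4, 21), (4, 22), (4, 25), (4, 26), (4, 29), (4, 30), (11, 1), (11, 2), (11, 5), (11, 6), (11, 9), (11, 10), (11, 13), (11, 14), (11, 17), (11, 18), (11, 21), (11, 22), (11, 25), (11, 26), (11, 29), (11, 30), (12, 0), (12, 3), (12, 4), (12, 7), (12, 8), (12, 11), (12, 12), (12, 15), (12, 16), (12, 19), (12, 20), (12, 23), (12, 24), (12, 27), (12, 28), (12, 31), (14, 1), (14, 2), (14, 5), (14, 6), (14, 9), (14, 10), (14, 13), (14, 14), (14, 17), (14, 18), (14, 21), (14, 22), (14, 25), (14, 26), (14, 29), (14, 30)]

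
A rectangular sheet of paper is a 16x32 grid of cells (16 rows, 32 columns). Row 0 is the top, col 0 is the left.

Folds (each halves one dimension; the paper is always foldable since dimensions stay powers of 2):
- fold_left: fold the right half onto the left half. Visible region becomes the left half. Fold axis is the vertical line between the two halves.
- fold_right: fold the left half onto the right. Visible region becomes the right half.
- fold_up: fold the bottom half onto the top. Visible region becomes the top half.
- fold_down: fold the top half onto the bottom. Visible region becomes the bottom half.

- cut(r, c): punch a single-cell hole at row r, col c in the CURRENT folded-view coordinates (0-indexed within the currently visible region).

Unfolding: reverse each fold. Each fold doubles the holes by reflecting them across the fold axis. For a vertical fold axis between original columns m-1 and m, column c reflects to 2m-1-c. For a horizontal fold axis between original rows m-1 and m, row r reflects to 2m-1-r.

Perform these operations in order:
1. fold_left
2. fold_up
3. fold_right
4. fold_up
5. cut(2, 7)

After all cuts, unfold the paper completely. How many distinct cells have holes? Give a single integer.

Op 1 fold_left: fold axis v@16; visible region now rows[0,16) x cols[0,16) = 16x16
Op 2 fold_up: fold axis h@8; visible region now rows[0,8) x cols[0,16) = 8x16
Op 3 fold_right: fold axis v@8; visible region now rows[0,8) x cols[8,16) = 8x8
Op 4 fold_up: fold axis h@4; visible region now rows[0,4) x cols[8,16) = 4x8
Op 5 cut(2, 7): punch at orig (2,15); cuts so far [(2, 15)]; region rows[0,4) x cols[8,16) = 4x8
Unfold 1 (reflect across h@4): 2 holes -> [(2, 15), (5, 15)]
Unfold 2 (reflect across v@8): 4 holes -> [(2, 0), (2, 15), (5, 0), (5, 15)]
Unfold 3 (reflect across h@8): 8 holes -> [(2, 0), (2, 15), (5, 0), (5, 15), (10, 0), (10, 15), (13, 0), (13, 15)]
Unfold 4 (reflect across v@16): 16 holes -> [(2, 0), (2, 15), (2, 16), (2, 31), (5, 0), (5, 15), (5, 16), (5, 31), (10, 0), (10, 15), (10, 16), (10, 31), (13, 0), (13, 15), (13, 16), (13, 31)]

Answer: 16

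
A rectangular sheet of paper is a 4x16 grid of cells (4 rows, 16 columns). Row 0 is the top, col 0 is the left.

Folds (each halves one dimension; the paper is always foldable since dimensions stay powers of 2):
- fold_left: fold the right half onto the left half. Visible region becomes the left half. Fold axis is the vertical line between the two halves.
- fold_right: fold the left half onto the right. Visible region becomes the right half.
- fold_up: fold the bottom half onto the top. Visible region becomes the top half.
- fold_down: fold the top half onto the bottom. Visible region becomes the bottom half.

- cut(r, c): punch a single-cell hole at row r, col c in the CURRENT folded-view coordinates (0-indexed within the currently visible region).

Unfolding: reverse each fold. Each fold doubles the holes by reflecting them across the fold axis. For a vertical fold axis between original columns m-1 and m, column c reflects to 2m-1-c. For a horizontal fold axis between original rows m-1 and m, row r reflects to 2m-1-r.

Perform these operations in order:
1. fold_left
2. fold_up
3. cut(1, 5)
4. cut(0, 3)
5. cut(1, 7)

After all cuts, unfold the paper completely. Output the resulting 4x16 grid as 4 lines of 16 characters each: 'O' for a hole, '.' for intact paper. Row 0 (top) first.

Op 1 fold_left: fold axis v@8; visible region now rows[0,4) x cols[0,8) = 4x8
Op 2 fold_up: fold axis h@2; visible region now rows[0,2) x cols[0,8) = 2x8
Op 3 cut(1, 5): punch at orig (1,5); cuts so far [(1, 5)]; region rows[0,2) x cols[0,8) = 2x8
Op 4 cut(0, 3): punch at orig (0,3); cuts so far [(0, 3), (1, 5)]; region rows[0,2) x cols[0,8) = 2x8
Op 5 cut(1, 7): punch at orig (1,7); cuts so far [(0, 3), (1, 5), (1, 7)]; region rows[0,2) x cols[0,8) = 2x8
Unfold 1 (reflect across h@2): 6 holes -> [(0, 3), (1, 5), (1, 7), (2, 5), (2, 7), (3, 3)]
Unfold 2 (reflect across v@8): 12 holes -> [(0, 3), (0, 12), (1, 5), (1, 7), (1, 8), (1, 10), (2, 5), (2, 7), (2, 8), (2, 10), (3, 3), (3, 12)]

Answer: ...O........O...
.....O.OO.O.....
.....O.OO.O.....
...O........O...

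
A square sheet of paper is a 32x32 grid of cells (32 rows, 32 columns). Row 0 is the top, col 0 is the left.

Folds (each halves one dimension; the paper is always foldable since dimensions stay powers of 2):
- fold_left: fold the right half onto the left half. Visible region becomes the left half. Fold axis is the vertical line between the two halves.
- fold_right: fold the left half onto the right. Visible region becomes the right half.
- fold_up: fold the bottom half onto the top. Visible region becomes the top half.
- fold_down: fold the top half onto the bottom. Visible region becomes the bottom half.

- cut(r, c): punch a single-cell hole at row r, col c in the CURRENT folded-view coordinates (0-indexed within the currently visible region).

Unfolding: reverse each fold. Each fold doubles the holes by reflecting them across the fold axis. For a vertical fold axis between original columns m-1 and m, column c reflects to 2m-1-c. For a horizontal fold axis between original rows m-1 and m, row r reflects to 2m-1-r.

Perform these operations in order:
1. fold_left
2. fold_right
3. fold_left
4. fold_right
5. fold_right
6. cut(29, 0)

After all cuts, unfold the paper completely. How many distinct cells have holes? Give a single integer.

Op 1 fold_left: fold axis v@16; visible region now rows[0,32) x cols[0,16) = 32x16
Op 2 fold_right: fold axis v@8; visible region now rows[0,32) x cols[8,16) = 32x8
Op 3 fold_left: fold axis v@12; visible region now rows[0,32) x cols[8,12) = 32x4
Op 4 fold_right: fold axis v@10; visible region now rows[0,32) x cols[10,12) = 32x2
Op 5 fold_right: fold axis v@11; visible region now rows[0,32) x cols[11,12) = 32x1
Op 6 cut(29, 0): punch at orig (29,11); cuts so far [(29, 11)]; region rows[0,32) x cols[11,12) = 32x1
Unfold 1 (reflect across v@11): 2 holes -> [(29, 10), (29, 11)]
Unfold 2 (reflect across v@10): 4 holes -> [(29, 8), (29, 9), (29, 10), (29, 11)]
Unfold 3 (reflect across v@12): 8 holes -> [(29, 8), (29, 9), (29, 10), (29, 11), (29, 12), (29, 13), (29, 14), (29, 15)]
Unfold 4 (reflect across v@8): 16 holes -> [(29, 0), (29, 1), (29, 2), (29, 3), (29, 4), (29, 5), (29, 6), (29, 7), (29, 8), (29, 9), (29, 10), (29, 11), (29, 12), (29, 13), (29, 14), (29, 15)]
Unfold 5 (reflect across v@16): 32 holes -> [(29, 0), (29, 1), (29, 2), (29, 3), (29, 4), (29, 5), (29, 6), (29, 7), (29, 8), (29, 9), (29, 10), (29, 11), (29, 12), (29, 13), (29, 14), (29, 15), (29, 16), (29, 17), (29, 18), (29, 19), (29, 20), (29, 21), (29, 22), (29, 23), (29, 24), (29, 25), (29, 26), (29, 27), (29, 28), (29, 29), (29, 30), (29, 31)]

Answer: 32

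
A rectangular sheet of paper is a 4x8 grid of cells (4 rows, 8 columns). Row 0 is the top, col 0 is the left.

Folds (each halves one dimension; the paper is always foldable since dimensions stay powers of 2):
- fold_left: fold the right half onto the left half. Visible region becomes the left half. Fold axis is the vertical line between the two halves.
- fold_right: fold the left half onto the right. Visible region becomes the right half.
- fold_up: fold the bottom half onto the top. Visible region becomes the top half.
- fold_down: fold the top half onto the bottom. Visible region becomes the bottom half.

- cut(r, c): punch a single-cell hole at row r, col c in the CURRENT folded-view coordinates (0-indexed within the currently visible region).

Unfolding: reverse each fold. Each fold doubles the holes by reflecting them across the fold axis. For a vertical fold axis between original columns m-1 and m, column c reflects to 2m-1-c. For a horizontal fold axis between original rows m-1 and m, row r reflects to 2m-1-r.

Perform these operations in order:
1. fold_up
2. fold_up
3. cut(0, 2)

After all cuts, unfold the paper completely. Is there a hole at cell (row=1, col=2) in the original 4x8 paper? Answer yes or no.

Op 1 fold_up: fold axis h@2; visible region now rows[0,2) x cols[0,8) = 2x8
Op 2 fold_up: fold axis h@1; visible region now rows[0,1) x cols[0,8) = 1x8
Op 3 cut(0, 2): punch at orig (0,2); cuts so far [(0, 2)]; region rows[0,1) x cols[0,8) = 1x8
Unfold 1 (reflect across h@1): 2 holes -> [(0, 2), (1, 2)]
Unfold 2 (reflect across h@2): 4 holes -> [(0, 2), (1, 2), (2, 2), (3, 2)]
Holes: [(0, 2), (1, 2), (2, 2), (3, 2)]

Answer: yes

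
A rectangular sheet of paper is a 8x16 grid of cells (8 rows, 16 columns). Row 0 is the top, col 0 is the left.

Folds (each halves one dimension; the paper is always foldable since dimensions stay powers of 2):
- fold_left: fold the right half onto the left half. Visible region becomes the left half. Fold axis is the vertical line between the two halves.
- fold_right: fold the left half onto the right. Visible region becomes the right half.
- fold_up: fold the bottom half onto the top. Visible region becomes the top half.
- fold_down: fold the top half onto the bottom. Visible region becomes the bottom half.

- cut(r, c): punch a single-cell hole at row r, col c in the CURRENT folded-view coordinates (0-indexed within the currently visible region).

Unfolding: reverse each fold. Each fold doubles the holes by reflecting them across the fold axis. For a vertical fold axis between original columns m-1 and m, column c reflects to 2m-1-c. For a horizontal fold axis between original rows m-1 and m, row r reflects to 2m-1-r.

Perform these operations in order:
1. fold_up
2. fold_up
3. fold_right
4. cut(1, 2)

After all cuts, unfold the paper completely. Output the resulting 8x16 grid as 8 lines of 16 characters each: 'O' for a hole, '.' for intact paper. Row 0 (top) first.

Answer: ................
.....O....O.....
.....O....O.....
................
................
.....O....O.....
.....O....O.....
................

Derivation:
Op 1 fold_up: fold axis h@4; visible region now rows[0,4) x cols[0,16) = 4x16
Op 2 fold_up: fold axis h@2; visible region now rows[0,2) x cols[0,16) = 2x16
Op 3 fold_right: fold axis v@8; visible region now rows[0,2) x cols[8,16) = 2x8
Op 4 cut(1, 2): punch at orig (1,10); cuts so far [(1, 10)]; region rows[0,2) x cols[8,16) = 2x8
Unfold 1 (reflect across v@8): 2 holes -> [(1, 5), (1, 10)]
Unfold 2 (reflect across h@2): 4 holes -> [(1, 5), (1, 10), (2, 5), (2, 10)]
Unfold 3 (reflect across h@4): 8 holes -> [(1, 5), (1, 10), (2, 5), (2, 10), (5, 5), (5, 10), (6, 5), (6, 10)]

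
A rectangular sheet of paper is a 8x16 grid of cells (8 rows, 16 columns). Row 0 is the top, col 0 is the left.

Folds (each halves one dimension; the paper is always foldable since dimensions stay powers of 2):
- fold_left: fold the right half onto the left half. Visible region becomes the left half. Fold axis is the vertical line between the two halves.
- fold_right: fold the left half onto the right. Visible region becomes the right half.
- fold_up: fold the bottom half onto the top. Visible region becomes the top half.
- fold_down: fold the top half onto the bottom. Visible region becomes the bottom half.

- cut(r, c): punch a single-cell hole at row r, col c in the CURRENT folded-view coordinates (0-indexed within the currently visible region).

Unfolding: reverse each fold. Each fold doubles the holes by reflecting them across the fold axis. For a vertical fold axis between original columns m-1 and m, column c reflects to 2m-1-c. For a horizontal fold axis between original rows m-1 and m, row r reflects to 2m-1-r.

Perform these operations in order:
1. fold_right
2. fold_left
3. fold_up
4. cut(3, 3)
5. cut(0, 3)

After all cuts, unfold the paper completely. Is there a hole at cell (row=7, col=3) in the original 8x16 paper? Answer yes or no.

Op 1 fold_right: fold axis v@8; visible region now rows[0,8) x cols[8,16) = 8x8
Op 2 fold_left: fold axis v@12; visible region now rows[0,8) x cols[8,12) = 8x4
Op 3 fold_up: fold axis h@4; visible region now rows[0,4) x cols[8,12) = 4x4
Op 4 cut(3, 3): punch at orig (3,11); cuts so far [(3, 11)]; region rows[0,4) x cols[8,12) = 4x4
Op 5 cut(0, 3): punch at orig (0,11); cuts so far [(0, 11), (3, 11)]; region rows[0,4) x cols[8,12) = 4x4
Unfold 1 (reflect across h@4): 4 holes -> [(0, 11), (3, 11), (4, 11), (7, 11)]
Unfold 2 (reflect across v@12): 8 holes -> [(0, 11), (0, 12), (3, 11), (3, 12), (4, 11), (4, 12), (7, 11), (7, 12)]
Unfold 3 (reflect across v@8): 16 holes -> [(0, 3), (0, 4), (0, 11), (0, 12), (3, 3), (3, 4), (3, 11), (3, 12), (4, 3), (4, 4), (4, 11), (4, 12), (7, 3), (7, 4), (7, 11), (7, 12)]
Holes: [(0, 3), (0, 4), (0, 11), (0, 12), (3, 3), (3, 4), (3, 11), (3, 12), (4, 3), (4, 4), (4, 11), (4, 12), (7, 3), (7, 4), (7, 11), (7, 12)]

Answer: yes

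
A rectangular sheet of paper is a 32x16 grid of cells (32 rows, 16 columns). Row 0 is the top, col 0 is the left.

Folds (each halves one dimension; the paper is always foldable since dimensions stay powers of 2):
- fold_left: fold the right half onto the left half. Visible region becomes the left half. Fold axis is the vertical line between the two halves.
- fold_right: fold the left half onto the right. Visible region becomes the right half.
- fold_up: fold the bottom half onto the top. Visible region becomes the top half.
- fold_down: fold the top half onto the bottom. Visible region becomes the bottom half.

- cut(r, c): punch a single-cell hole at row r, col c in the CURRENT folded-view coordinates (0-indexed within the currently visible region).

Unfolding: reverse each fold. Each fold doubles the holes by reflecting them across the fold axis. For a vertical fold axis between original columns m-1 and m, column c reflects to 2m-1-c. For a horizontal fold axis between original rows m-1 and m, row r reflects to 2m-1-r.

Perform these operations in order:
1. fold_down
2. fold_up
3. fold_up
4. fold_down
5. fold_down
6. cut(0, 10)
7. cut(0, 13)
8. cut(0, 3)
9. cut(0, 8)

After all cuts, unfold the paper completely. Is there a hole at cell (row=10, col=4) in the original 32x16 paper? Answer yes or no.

Op 1 fold_down: fold axis h@16; visible region now rows[16,32) x cols[0,16) = 16x16
Op 2 fold_up: fold axis h@24; visible region now rows[16,24) x cols[0,16) = 8x16
Op 3 fold_up: fold axis h@20; visible region now rows[16,20) x cols[0,16) = 4x16
Op 4 fold_down: fold axis h@18; visible region now rows[18,20) x cols[0,16) = 2x16
Op 5 fold_down: fold axis h@19; visible region now rows[19,20) x cols[0,16) = 1x16
Op 6 cut(0, 10): punch at orig (19,10); cuts so far [(19, 10)]; region rows[19,20) x cols[0,16) = 1x16
Op 7 cut(0, 13): punch at orig (19,13); cuts so far [(19, 10), (19, 13)]; region rows[19,20) x cols[0,16) = 1x16
Op 8 cut(0, 3): punch at orig (19,3); cuts so far [(19, 3), (19, 10), (19, 13)]; region rows[19,20) x cols[0,16) = 1x16
Op 9 cut(0, 8): punch at orig (19,8); cuts so far [(19, 3), (19, 8), (19, 10), (19, 13)]; region rows[19,20) x cols[0,16) = 1x16
Unfold 1 (reflect across h@19): 8 holes -> [(18, 3), (18, 8), (18, 10), (18, 13), (19, 3), (19, 8), (19, 10), (19, 13)]
Unfold 2 (reflect across h@18): 16 holes -> [(16, 3), (16, 8), (16, 10), (16, 13), (17, 3), (17, 8), (17, 10), (17, 13), (18, 3), (18, 8), (18, 10), (18, 13), (19, 3), (19, 8), (19, 10), (19, 13)]
Unfold 3 (reflect across h@20): 32 holes -> [(16, 3), (16, 8), (16, 10), (16, 13), (17, 3), (17, 8), (17, 10), (17, 13), (18, 3), (18, 8), (18, 10), (18, 13), (19, 3), (19, 8), (19, 10), (19, 13), (20, 3), (20, 8), (20, 10), (20, 13), (21, 3), (21, 8), (21, 10), (21, 13), (22, 3), (22, 8), (22, 10), (22, 13), (23, 3), (23, 8), (23, 10), (23, 13)]
Unfold 4 (reflect across h@24): 64 holes -> [(16, 3), (16, 8), (16, 10), (16, 13), (17, 3), (17, 8), (17, 10), (17, 13), (18, 3), (18, 8), (18, 10), (18, 13), (19, 3), (19, 8), (19, 10), (19, 13), (20, 3), (20, 8), (20, 10), (20, 13), (21, 3), (21, 8), (21, 10), (21, 13), (22, 3), (22, 8), (22, 10), (22, 13), (23, 3), (23, 8), (23, 10), (23, 13), (24, 3), (24, 8), (24, 10), (24, 13), (25, 3), (25, 8), (25, 10), (25, 13), (26, 3), (26, 8), (26, 10), (26, 13), (27, 3), (27, 8), (27, 10), (27, 13), (28, 3), (28, 8), (28, 10), (28, 13), (29, 3), (29, 8), (29, 10), (29, 13), (30, 3), (30, 8), (30, 10), (30, 13), (31, 3), (31, 8), (31, 10), (31, 13)]
Unfold 5 (reflect across h@16): 128 holes -> [(0, 3), (0, 8), (0, 10), (0, 13), (1, 3), (1, 8), (1, 10), (1, 13), (2, 3), (2, 8), (2, 10), (2, 13), (3, 3), (3, 8), (3, 10), (3, 13), (4, 3), (4, 8), (4, 10), (4, 13), (5, 3), (5, 8), (5, 10), (5, 13), (6, 3), (6, 8), (6, 10), (6, 13), (7, 3), (7, 8), (7, 10), (7, 13), (8, 3), (8, 8), (8, 10), (8, 13), (9, 3), (9, 8), (9, 10), (9, 13), (10, 3), (10, 8), (10, 10), (10, 13), (11, 3), (11, 8), (11, 10), (11, 13), (12, 3), (12, 8), (12, 10), (12, 13), (13, 3), (13, 8), (13, 10), (13, 13), (14, 3), (14, 8), (14, 10), (14, 13), (15, 3), (15, 8), (15, 10), (15, 13), (16, 3), (16, 8), (16, 10), (16, 13), (17, 3), (17, 8), (17, 10), (17, 13), (18, 3), (18, 8), (18, 10), (18, 13), (19, 3), (19, 8), (19, 10), (19, 13), (20, 3), (20, 8), (20, 10), (20, 13), (21, 3), (21, 8), (21, 10), (21, 13), (22, 3), (22, 8), (22, 10), (22, 13), (23, 3), (23, 8), (23, 10), (23, 13), (24, 3), (24, 8), (24, 10), (24, 13), (25, 3), (25, 8), (25, 10), (25, 13), (26, 3), (26, 8), (26, 10), (26, 13), (27, 3), (27, 8), (27, 10), (27, 13), (28, 3), (28, 8), (28, 10), (28, 13), (29, 3), (29, 8), (29, 10), (29, 13), (30, 3), (30, 8), (30, 10), (30, 13), (31, 3), (31, 8), (31, 10), (31, 13)]
Holes: [(0, 3), (0, 8), (0, 10), (0, 13), (1, 3), (1, 8), (1, 10), (1, 13), (2, 3), (2, 8), (2, 10), (2, 13), (3, 3), (3, 8), (3, 10), (3, 13), (4, 3), (4, 8), (4, 10), (4, 13), (5, 3), (5, 8), (5, 10), (5, 13), (6, 3), (6, 8), (6, 10), (6, 13), (7, 3), (7, 8), (7, 10), (7, 13), (8, 3), (8, 8), (8, 10), (8, 13), (9, 3), (9, 8), (9, 10), (9, 13), (10, 3), (10, 8), (10, 10), (10, 13), (11, 3), (11, 8), (11, 10), (11, 13), (12, 3), (12, 8), (12, 10), (12, 13), (13, 3), (13, 8), (13, 10), (13, 13), (14, 3), (14, 8), (14, 10), (14, 13), (15, 3), (15, 8), (15, 10), (15, 13), (16, 3), (16, 8), (16, 10), (16, 13), (17, 3), (17, 8), (17, 10), (17, 13), (18, 3), (18, 8), (18, 10), (18, 13), (19, 3), (19, 8), (19, 10), (19, 13), (20, 3), (20, 8), (20, 10), (20, 13), (21, 3), (21, 8), (21, 10), (21, 13), (22, 3), (22, 8), (22, 10), (22, 13), (23, 3), (23, 8), (23, 10), (23, 13), (24, 3), (24, 8), (24, 10), (24, 13), (25, 3), (25, 8), (25, 10), (25, 13), (26, 3), (26, 8), (26, 10), (26, 13), (27, 3), (27, 8), (27, 10), (27, 13), (28, 3), (28, 8), (28, 10), (28, 13), (29, 3), (29, 8), (29, 10), (29, 13), (30, 3), (30, 8), (30, 10), (30, 13), (31, 3), (31, 8), (31, 10), (31, 13)]

Answer: no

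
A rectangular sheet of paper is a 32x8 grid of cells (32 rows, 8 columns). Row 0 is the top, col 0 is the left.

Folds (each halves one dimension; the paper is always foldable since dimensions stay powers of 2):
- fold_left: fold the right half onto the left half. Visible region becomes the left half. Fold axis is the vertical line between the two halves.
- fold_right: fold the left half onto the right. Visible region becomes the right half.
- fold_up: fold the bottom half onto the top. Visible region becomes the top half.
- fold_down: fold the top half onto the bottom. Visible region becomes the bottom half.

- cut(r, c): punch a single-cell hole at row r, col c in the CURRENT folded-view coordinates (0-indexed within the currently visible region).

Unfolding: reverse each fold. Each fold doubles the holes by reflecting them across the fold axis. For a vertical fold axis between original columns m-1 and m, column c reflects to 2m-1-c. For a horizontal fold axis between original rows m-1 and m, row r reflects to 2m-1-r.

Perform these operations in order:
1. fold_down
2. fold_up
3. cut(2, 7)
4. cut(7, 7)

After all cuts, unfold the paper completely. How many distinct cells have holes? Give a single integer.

Answer: 8

Derivation:
Op 1 fold_down: fold axis h@16; visible region now rows[16,32) x cols[0,8) = 16x8
Op 2 fold_up: fold axis h@24; visible region now rows[16,24) x cols[0,8) = 8x8
Op 3 cut(2, 7): punch at orig (18,7); cuts so far [(18, 7)]; region rows[16,24) x cols[0,8) = 8x8
Op 4 cut(7, 7): punch at orig (23,7); cuts so far [(18, 7), (23, 7)]; region rows[16,24) x cols[0,8) = 8x8
Unfold 1 (reflect across h@24): 4 holes -> [(18, 7), (23, 7), (24, 7), (29, 7)]
Unfold 2 (reflect across h@16): 8 holes -> [(2, 7), (7, 7), (8, 7), (13, 7), (18, 7), (23, 7), (24, 7), (29, 7)]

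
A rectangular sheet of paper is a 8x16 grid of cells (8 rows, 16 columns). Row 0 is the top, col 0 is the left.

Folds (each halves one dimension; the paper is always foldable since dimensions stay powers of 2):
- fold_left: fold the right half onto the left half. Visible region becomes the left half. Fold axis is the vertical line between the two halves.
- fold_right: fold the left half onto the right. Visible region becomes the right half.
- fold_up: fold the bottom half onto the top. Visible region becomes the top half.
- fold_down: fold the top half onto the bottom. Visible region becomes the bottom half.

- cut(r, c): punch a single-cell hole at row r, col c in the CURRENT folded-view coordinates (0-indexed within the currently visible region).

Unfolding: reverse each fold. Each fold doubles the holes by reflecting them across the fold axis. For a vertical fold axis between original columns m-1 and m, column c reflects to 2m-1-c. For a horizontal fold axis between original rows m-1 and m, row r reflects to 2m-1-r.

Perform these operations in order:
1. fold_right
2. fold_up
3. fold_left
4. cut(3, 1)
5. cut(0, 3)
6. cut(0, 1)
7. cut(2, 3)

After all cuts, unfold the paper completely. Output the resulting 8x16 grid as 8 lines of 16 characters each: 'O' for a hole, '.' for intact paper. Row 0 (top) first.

Op 1 fold_right: fold axis v@8; visible region now rows[0,8) x cols[8,16) = 8x8
Op 2 fold_up: fold axis h@4; visible region now rows[0,4) x cols[8,16) = 4x8
Op 3 fold_left: fold axis v@12; visible region now rows[0,4) x cols[8,12) = 4x4
Op 4 cut(3, 1): punch at orig (3,9); cuts so far [(3, 9)]; region rows[0,4) x cols[8,12) = 4x4
Op 5 cut(0, 3): punch at orig (0,11); cuts so far [(0, 11), (3, 9)]; region rows[0,4) x cols[8,12) = 4x4
Op 6 cut(0, 1): punch at orig (0,9); cuts so far [(0, 9), (0, 11), (3, 9)]; region rows[0,4) x cols[8,12) = 4x4
Op 7 cut(2, 3): punch at orig (2,11); cuts so far [(0, 9), (0, 11), (2, 11), (3, 9)]; region rows[0,4) x cols[8,12) = 4x4
Unfold 1 (reflect across v@12): 8 holes -> [(0, 9), (0, 11), (0, 12), (0, 14), (2, 11), (2, 12), (3, 9), (3, 14)]
Unfold 2 (reflect across h@4): 16 holes -> [(0, 9), (0, 11), (0, 12), (0, 14), (2, 11), (2, 12), (3, 9), (3, 14), (4, 9), (4, 14), (5, 11), (5, 12), (7, 9), (7, 11), (7, 12), (7, 14)]
Unfold 3 (reflect across v@8): 32 holes -> [(0, 1), (0, 3), (0, 4), (0, 6), (0, 9), (0, 11), (0, 12), (0, 14), (2, 3), (2, 4), (2, 11), (2, 12), (3, 1), (3, 6), (3, 9), (3, 14), (4, 1), (4, 6), (4, 9), (4, 14), (5, 3), (5, 4), (5, 11), (5, 12), (7, 1), (7, 3), (7, 4), (7, 6), (7, 9), (7, 11), (7, 12), (7, 14)]

Answer: .O.OO.O..O.OO.O.
................
...OO......OO...
.O....O..O....O.
.O....O..O....O.
...OO......OO...
................
.O.OO.O..O.OO.O.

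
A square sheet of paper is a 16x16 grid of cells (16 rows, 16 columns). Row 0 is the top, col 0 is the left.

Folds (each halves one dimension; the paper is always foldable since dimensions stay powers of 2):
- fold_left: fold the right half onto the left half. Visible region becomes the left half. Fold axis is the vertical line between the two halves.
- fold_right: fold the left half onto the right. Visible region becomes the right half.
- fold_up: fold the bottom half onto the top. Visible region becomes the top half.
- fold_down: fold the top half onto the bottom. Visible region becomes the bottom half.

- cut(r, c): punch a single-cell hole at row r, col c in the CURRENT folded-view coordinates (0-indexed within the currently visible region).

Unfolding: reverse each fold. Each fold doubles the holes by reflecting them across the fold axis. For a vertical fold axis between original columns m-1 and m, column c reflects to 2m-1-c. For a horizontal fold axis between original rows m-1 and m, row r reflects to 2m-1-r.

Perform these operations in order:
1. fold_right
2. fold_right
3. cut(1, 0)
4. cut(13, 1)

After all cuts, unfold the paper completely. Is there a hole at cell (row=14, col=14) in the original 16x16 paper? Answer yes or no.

Answer: no

Derivation:
Op 1 fold_right: fold axis v@8; visible region now rows[0,16) x cols[8,16) = 16x8
Op 2 fold_right: fold axis v@12; visible region now rows[0,16) x cols[12,16) = 16x4
Op 3 cut(1, 0): punch at orig (1,12); cuts so far [(1, 12)]; region rows[0,16) x cols[12,16) = 16x4
Op 4 cut(13, 1): punch at orig (13,13); cuts so far [(1, 12), (13, 13)]; region rows[0,16) x cols[12,16) = 16x4
Unfold 1 (reflect across v@12): 4 holes -> [(1, 11), (1, 12), (13, 10), (13, 13)]
Unfold 2 (reflect across v@8): 8 holes -> [(1, 3), (1, 4), (1, 11), (1, 12), (13, 2), (13, 5), (13, 10), (13, 13)]
Holes: [(1, 3), (1, 4), (1, 11), (1, 12), (13, 2), (13, 5), (13, 10), (13, 13)]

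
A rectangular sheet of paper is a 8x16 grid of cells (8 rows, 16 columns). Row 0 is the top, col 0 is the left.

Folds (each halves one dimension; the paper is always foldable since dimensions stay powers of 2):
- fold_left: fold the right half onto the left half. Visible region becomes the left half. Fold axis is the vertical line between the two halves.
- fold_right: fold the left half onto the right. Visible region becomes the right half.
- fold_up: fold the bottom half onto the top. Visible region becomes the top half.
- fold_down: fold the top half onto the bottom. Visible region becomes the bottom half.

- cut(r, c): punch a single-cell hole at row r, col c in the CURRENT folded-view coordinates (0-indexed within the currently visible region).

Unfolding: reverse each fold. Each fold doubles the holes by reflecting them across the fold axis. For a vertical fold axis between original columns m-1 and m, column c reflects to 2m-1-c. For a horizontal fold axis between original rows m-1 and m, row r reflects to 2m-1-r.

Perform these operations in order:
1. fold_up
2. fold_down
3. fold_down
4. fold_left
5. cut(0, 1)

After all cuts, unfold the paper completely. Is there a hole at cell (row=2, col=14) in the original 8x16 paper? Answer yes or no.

Answer: yes

Derivation:
Op 1 fold_up: fold axis h@4; visible region now rows[0,4) x cols[0,16) = 4x16
Op 2 fold_down: fold axis h@2; visible region now rows[2,4) x cols[0,16) = 2x16
Op 3 fold_down: fold axis h@3; visible region now rows[3,4) x cols[0,16) = 1x16
Op 4 fold_left: fold axis v@8; visible region now rows[3,4) x cols[0,8) = 1x8
Op 5 cut(0, 1): punch at orig (3,1); cuts so far [(3, 1)]; region rows[3,4) x cols[0,8) = 1x8
Unfold 1 (reflect across v@8): 2 holes -> [(3, 1), (3, 14)]
Unfold 2 (reflect across h@3): 4 holes -> [(2, 1), (2, 14), (3, 1), (3, 14)]
Unfold 3 (reflect across h@2): 8 holes -> [(0, 1), (0, 14), (1, 1), (1, 14), (2, 1), (2, 14), (3, 1), (3, 14)]
Unfold 4 (reflect across h@4): 16 holes -> [(0, 1), (0, 14), (1, 1), (1, 14), (2, 1), (2, 14), (3, 1), (3, 14), (4, 1), (4, 14), (5, 1), (5, 14), (6, 1), (6, 14), (7, 1), (7, 14)]
Holes: [(0, 1), (0, 14), (1, 1), (1, 14), (2, 1), (2, 14), (3, 1), (3, 14), (4, 1), (4, 14), (5, 1), (5, 14), (6, 1), (6, 14), (7, 1), (7, 14)]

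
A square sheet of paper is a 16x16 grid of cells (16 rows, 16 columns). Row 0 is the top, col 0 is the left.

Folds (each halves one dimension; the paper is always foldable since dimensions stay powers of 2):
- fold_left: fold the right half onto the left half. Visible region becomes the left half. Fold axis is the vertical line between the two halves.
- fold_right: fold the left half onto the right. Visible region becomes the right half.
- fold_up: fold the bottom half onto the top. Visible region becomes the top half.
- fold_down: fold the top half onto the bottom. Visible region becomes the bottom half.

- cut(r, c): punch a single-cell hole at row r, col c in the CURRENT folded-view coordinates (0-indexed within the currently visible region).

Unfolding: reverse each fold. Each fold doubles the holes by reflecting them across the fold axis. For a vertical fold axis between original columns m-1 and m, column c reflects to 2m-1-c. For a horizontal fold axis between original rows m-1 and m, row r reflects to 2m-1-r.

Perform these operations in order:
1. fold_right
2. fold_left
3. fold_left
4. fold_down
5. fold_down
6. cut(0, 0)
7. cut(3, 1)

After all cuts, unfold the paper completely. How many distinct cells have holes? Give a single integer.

Answer: 64

Derivation:
Op 1 fold_right: fold axis v@8; visible region now rows[0,16) x cols[8,16) = 16x8
Op 2 fold_left: fold axis v@12; visible region now rows[0,16) x cols[8,12) = 16x4
Op 3 fold_left: fold axis v@10; visible region now rows[0,16) x cols[8,10) = 16x2
Op 4 fold_down: fold axis h@8; visible region now rows[8,16) x cols[8,10) = 8x2
Op 5 fold_down: fold axis h@12; visible region now rows[12,16) x cols[8,10) = 4x2
Op 6 cut(0, 0): punch at orig (12,8); cuts so far [(12, 8)]; region rows[12,16) x cols[8,10) = 4x2
Op 7 cut(3, 1): punch at orig (15,9); cuts so far [(12, 8), (15, 9)]; region rows[12,16) x cols[8,10) = 4x2
Unfold 1 (reflect across h@12): 4 holes -> [(8, 9), (11, 8), (12, 8), (15, 9)]
Unfold 2 (reflect across h@8): 8 holes -> [(0, 9), (3, 8), (4, 8), (7, 9), (8, 9), (11, 8), (12, 8), (15, 9)]
Unfold 3 (reflect across v@10): 16 holes -> [(0, 9), (0, 10), (3, 8), (3, 11), (4, 8), (4, 11), (7, 9), (7, 10), (8, 9), (8, 10), (11, 8), (11, 11), (12, 8), (12, 11), (15, 9), (15, 10)]
Unfold 4 (reflect across v@12): 32 holes -> [(0, 9), (0, 10), (0, 13), (0, 14), (3, 8), (3, 11), (3, 12), (3, 15), (4, 8), (4, 11), (4, 12), (4, 15), (7, 9), (7, 10), (7, 13), (7, 14), (8, 9), (8, 10), (8, 13), (8, 14), (11, 8), (11, 11), (11, 12), (11, 15), (12, 8), (12, 11), (12, 12), (12, 15), (15, 9), (15, 10), (15, 13), (15, 14)]
Unfold 5 (reflect across v@8): 64 holes -> [(0, 1), (0, 2), (0, 5), (0, 6), (0, 9), (0, 10), (0, 13), (0, 14), (3, 0), (3, 3), (3, 4), (3, 7), (3, 8), (3, 11), (3, 12), (3, 15), (4, 0), (4, 3), (4, 4), (4, 7), (4, 8), (4, 11), (4, 12), (4, 15), (7, 1), (7, 2), (7, 5), (7, 6), (7, 9), (7, 10), (7, 13), (7, 14), (8, 1), (8, 2), (8, 5), (8, 6), (8, 9), (8, 10), (8, 13), (8, 14), (11, 0), (11, 3), (11, 4), (11, 7), (11, 8), (11, 11), (11, 12), (11, 15), (12, 0), (12, 3), (12, 4), (12, 7), (12, 8), (12, 11), (12, 12), (12, 15), (15, 1), (15, 2), (15, 5), (15, 6), (15, 9), (15, 10), (15, 13), (15, 14)]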